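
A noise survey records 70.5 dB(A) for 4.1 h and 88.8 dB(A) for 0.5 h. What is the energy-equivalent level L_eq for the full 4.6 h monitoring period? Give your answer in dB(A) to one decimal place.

79.7 dB(A)

Weight each interval's intensity by its duration and average over T = 4.6 h:
Σ tᵢ·10^(Lᵢ/10) = 4.1·10^(70.5/10) + 0.5·10^(88.8/10) = 4.253e+08.
L_eq = 10·log₁₀(4.253e+08/4.6) = 79.66 dB(A).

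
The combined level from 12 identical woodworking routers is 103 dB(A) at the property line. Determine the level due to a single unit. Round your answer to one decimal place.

For N identical incoherent sources L_total = L₁ + 10·log₁₀ N, so L₁ = 103 − 10·log₁₀(12) = 103 − 10.792.

92.2 dB(A)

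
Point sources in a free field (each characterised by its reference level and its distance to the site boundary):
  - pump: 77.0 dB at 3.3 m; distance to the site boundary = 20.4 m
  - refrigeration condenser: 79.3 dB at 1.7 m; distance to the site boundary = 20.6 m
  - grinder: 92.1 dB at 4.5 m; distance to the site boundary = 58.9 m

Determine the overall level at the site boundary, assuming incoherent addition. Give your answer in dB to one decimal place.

Propagate each source to the receiver with L = L_ref − 20·log₁₀(r/r_ref), then add intensities.
pump: 77.0 − 20·log₁₀(20.4/3.3) = 77.0 − 15.82 = 61.18 dB.
refrigeration condenser: 79.3 − 20·log₁₀(20.6/1.7) = 79.3 − 21.67 = 57.63 dB.
grinder: 92.1 − 20·log₁₀(58.9/4.5) = 92.1 − 22.34 = 69.76 dB.
Σ 10^(L/10) = 1.136e+07 → L_total = 10·log₁₀(1.136e+07) = 70.55 dB.

70.6 dB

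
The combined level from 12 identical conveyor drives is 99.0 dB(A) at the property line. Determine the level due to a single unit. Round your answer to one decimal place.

For N identical incoherent sources L_total = L₁ + 10·log₁₀ N, so L₁ = 99.0 − 10·log₁₀(12) = 99.0 − 10.792.

88.2 dB(A)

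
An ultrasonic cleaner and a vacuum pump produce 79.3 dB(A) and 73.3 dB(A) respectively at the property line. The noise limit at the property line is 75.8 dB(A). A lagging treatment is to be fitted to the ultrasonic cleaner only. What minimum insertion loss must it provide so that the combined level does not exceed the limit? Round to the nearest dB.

The untreated sources together contribute 10^(73.3/10) = 2.138e+07, i.e. 73.30 dB(A).
The limit corresponds to 10^(75.8/10) = 3.802e+07; subtracting the fixed part leaves 1.664e+07 for the ultrasonic cleaner, i.e. 72.21 dB(A).
Required insertion loss = 79.3 − 72.21 = 7.09 dB.

7 dB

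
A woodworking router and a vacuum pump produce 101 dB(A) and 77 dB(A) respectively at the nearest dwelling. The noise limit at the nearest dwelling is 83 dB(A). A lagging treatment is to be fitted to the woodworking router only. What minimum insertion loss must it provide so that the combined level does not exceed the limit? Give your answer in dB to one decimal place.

Everything except the woodworking router sums to 10^(77/10) = 5.012e+07 in linear terms, 77.00 dB(A).
The limit corresponds to 10^(83/10) = 1.995e+08; subtracting the fixed part leaves 1.494e+08 for the woodworking router, i.e. 81.74 dB(A).
So the woodworking router must be reduced from 101 to 81.74 dB(A): IL = 19.26 dB.

19.3 dB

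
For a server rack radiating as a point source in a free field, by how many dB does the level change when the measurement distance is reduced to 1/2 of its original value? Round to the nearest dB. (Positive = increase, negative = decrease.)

A point source loses 6 dB per doubling of distance; generally ΔL = −20·log₁₀(r₂/r₁).
ΔL = −20·log₁₀(0.5) = +6.02 dB.

+6 dB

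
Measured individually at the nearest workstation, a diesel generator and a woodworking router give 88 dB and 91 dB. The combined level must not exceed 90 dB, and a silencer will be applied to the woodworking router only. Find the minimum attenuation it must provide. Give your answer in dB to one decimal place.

The untreated sources together contribute 10^(88/10) = 6.310e+08, i.e. 88.00 dB.
The limit corresponds to 10^(90/10) = 1.000e+09; subtracting the fixed part leaves 3.690e+08 for the woodworking router, i.e. 85.67 dB.
Required insertion loss = 91 − 85.67 = 5.33 dB.

5.3 dB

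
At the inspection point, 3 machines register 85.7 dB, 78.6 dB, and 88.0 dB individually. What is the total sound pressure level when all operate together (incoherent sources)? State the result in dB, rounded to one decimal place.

Incoherent sources combine by intensity addition: L_total = 10·log₁₀(Σ 10^(L_i/10)).
Σ 10^(L/10) = 10^(85.7/10) + 10^(78.6/10) + 10^(88.0/10) = 1.075e+09.
L_total = 10·log₁₀(1.075e+09) = 90.31 dB.

90.3 dB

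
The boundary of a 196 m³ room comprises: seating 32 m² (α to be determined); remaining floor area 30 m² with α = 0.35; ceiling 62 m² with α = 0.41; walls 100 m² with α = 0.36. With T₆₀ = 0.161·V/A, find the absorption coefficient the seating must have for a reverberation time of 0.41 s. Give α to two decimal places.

0.16

Required total absorption A = 0.161·196/0.41 = 76.97 m².
Absorption from the other surfaces = 30·0.35 + 62·0.41 + 100·0.36 = 71.92 m², so the seating must supply 5.05 m² over 32 m².
α = 5.05/32 = 0.158.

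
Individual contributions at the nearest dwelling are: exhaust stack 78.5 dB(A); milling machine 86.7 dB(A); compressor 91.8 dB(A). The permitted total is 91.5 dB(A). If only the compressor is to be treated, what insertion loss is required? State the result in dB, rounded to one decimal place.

2.4 dB

Everything except the compressor sums to 10^(78.5/10) + 10^(86.7/10) = 5.385e+08 in linear terms, 87.31 dB(A).
The limit corresponds to 10^(91.5/10) = 1.413e+09; subtracting the fixed part leaves 8.740e+08 for the compressor, i.e. 89.42 dB(A).
Required insertion loss = 91.8 − 89.42 = 2.38 dB.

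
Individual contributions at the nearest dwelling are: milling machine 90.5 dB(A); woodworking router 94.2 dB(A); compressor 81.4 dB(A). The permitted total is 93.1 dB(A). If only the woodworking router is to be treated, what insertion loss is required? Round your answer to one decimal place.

Fixed contribution from the other sources: Σ 10^(L/10) = 10^(90.5/10) + 10^(81.4/10) = 1.260e+09 (91.00 dB(A)).
To meet 93.1 dB(A) overall, the treated woodworking router may contribute at most 10^(93.1/10) − 1.260e+09 = 7.817e+08, i.e. 88.93 dB(A).
Required insertion loss = 94.2 − 88.93 = 5.27 dB.

5.3 dB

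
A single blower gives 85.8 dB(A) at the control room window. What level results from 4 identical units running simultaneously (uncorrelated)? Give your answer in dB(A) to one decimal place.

L_total = L₁ + 10·log₁₀ N for N identical incoherent sources.
L_total = 85.8 + 10·log₁₀(4) = 85.8 + 6.021 = 91.82 dB(A).

91.8 dB(A)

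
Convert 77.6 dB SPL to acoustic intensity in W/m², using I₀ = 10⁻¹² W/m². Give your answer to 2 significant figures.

L = 10·log₁₀(I/I₀) ⇒ I = I₀·10^(L/10) = 10⁻¹² × 10^7.76.

5.8e-05 W/m²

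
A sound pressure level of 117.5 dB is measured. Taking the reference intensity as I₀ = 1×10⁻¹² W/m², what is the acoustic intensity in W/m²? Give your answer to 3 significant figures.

0.562 W/m²

L = 10·log₁₀(I/I₀) ⇒ I = I₀·10^(L/10) = 10⁻¹² × 10^11.75.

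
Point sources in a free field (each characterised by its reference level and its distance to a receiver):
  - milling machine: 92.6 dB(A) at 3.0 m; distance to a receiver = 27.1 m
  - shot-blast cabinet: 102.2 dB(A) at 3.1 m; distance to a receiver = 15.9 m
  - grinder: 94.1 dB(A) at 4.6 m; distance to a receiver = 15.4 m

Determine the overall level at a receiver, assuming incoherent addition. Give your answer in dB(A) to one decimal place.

Propagate each source to the receiver with L = L_ref − 20·log₁₀(r/r_ref), then add intensities.
milling machine: 92.6 − 20·log₁₀(27.1/3.0) = 92.6 − 19.12 = 73.48 dB(A).
shot-blast cabinet: 102.2 − 20·log₁₀(15.9/3.1) = 102.2 − 14.20 = 88.00 dB(A).
grinder: 94.1 − 20·log₁₀(15.4/4.6) = 94.1 − 10.50 = 83.60 dB(A).
Σ 10^(L/10) = 8.825e+08 → L_total = 10·log₁₀(8.825e+08) = 89.46 dB(A).

89.5 dB(A)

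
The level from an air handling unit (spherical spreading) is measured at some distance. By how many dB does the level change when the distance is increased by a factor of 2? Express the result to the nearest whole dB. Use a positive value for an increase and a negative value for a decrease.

A point source loses 6 dB per doubling of distance; generally ΔL = −20·log₁₀(r₂/r₁).
ΔL = −20·log₁₀(2) = -6.02 dB.

-6 dB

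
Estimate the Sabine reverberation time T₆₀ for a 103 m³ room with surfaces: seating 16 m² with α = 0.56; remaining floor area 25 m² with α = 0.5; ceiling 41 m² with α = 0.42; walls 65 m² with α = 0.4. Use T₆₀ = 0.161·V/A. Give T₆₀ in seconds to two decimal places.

Total absorption A = 16·0.56 + 25·0.5 + 41·0.42 + 65·0.4 = 64.68 m² sabins.
T₆₀ = 0.161 × 103 / 64.68 = 0.256 s.

0.26 s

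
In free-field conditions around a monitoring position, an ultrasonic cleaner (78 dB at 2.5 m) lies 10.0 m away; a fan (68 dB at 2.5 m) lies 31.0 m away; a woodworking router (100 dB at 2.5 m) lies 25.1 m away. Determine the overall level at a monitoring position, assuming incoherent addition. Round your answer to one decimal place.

Propagate each source to the receiver with L = L_ref − 20·log₁₀(r/r_ref), then add intensities.
ultrasonic cleaner: 78 − 20·log₁₀(10.0/2.5) = 78 − 12.04 = 65.96 dB.
fan: 68 − 20·log₁₀(31.0/2.5) = 68 − 21.87 = 46.13 dB.
woodworking router: 100 − 20·log₁₀(25.1/2.5) = 100 − 20.03 = 79.97 dB.
Σ 10^(L/10) = 1.032e+08 → L_total = 10·log₁₀(1.032e+08) = 80.14 dB.

80.1 dB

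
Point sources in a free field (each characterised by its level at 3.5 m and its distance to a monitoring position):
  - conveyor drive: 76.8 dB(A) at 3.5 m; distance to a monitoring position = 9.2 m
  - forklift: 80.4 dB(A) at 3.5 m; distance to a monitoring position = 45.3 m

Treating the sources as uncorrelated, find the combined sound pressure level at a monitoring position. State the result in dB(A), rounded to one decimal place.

Propagate each source to the receiver with L = L_ref − 20·log₁₀(r/r_ref), then add intensities.
conveyor drive: 76.8 − 20·log₁₀(9.2/3.5) = 76.8 − 8.39 = 68.41 dB(A).
forklift: 80.4 − 20·log₁₀(45.3/3.5) = 80.4 − 22.24 = 58.16 dB(A).
Σ 10^(L/10) = 7.582e+06 → L_total = 10·log₁₀(7.582e+06) = 68.80 dB(A).

68.8 dB(A)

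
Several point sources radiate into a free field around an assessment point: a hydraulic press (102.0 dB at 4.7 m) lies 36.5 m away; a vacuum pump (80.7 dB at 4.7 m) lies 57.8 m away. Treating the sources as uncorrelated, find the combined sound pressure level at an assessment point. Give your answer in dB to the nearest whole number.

Propagate each source to the receiver with L = L_ref − 20·log₁₀(r/r_ref), then add intensities.
hydraulic press: 102.0 − 20·log₁₀(36.5/4.7) = 102.0 − 17.80 = 84.20 dB.
vacuum pump: 80.7 − 20·log₁₀(57.8/4.7) = 80.7 − 21.80 = 58.90 dB.
Σ 10^(L/10) = 2.636e+08 → L_total = 10·log₁₀(2.636e+08) = 84.21 dB.

84 dB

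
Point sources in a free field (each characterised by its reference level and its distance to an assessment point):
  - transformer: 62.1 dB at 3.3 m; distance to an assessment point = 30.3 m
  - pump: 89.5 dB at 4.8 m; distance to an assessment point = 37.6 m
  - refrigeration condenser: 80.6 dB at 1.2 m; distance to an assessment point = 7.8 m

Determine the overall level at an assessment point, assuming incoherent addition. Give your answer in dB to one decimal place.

First find each source's level at the receiver (point-source: −20·log₁₀(r/r_ref)), then combine on an intensity basis.
transformer: 62.1 − 20·log₁₀(30.3/3.3) = 62.1 − 19.26 = 42.84 dB.
pump: 89.5 − 20·log₁₀(37.6/4.8) = 89.5 − 17.88 = 71.62 dB.
refrigeration condenser: 80.6 − 20·log₁₀(7.8/1.2) = 80.6 − 16.26 = 64.34 dB.
Σ 10^(L/10) = 1.726e+07 → L_total = 10·log₁₀(1.726e+07) = 72.37 dB.

72.4 dB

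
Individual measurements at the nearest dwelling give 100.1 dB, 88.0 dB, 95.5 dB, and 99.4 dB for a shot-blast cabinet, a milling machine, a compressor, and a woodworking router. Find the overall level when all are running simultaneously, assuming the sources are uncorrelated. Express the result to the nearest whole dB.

Incoherent sources combine by intensity addition: L_total = 10·log₁₀(Σ 10^(L_i/10)).
Σ 10^(L/10) = 10^(100.1/10) + 10^(88.0/10) + 10^(95.5/10) + 10^(99.4/10) = 2.312e+10.
L_total = 10·log₁₀(2.312e+10) = 103.64 dB.

104 dB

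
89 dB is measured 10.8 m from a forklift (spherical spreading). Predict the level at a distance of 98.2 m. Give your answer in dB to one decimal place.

For a point source, L₂ = L₁ − 20·log₁₀(r₂/r₁).
L₂ = 89 − 20·log₁₀(98.2/10.8) = 89 − 19.174 = 69.83 dB.

69.8 dB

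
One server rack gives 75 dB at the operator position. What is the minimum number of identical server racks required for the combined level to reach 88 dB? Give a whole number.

N identical sources give L₁ + 10·log₁₀ N, so require 10·log₁₀ N ≥ 88 − 75 = 13.0 dB.
N ≥ 10^(13.0/10) = 19.953, so N = 20.

20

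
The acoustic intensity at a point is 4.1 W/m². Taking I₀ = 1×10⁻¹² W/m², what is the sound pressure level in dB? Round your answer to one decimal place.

126.1 dB

Dividing by I₀ shifts the exponent by 12: I/I₀ = 4.1×10^12.
L = 10·(0.6128 + 12) = 126.13 dB.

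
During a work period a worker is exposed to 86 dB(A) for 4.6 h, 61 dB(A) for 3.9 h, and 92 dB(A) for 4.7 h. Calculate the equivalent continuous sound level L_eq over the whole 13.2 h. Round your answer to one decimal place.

88.5 dB(A)

The energy average is taken in the linear domain: L_eq = 10·log₁₀[(Σ tᵢ·10^(Lᵢ/10))/T], T = 13.2 h.
Σ tᵢ·10^(Lᵢ/10) = 4.6·10^(86/10) + 3.9·10^(61/10) + 4.7·10^(92/10) = 9.285e+09.
L_eq = 10·log₁₀(9.285e+09/13.2) = 88.47 dB(A).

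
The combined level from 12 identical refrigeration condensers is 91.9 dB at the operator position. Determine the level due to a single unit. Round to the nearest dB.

81 dB

Dividing the total intensity by 12 lowers the level by 10·log₁₀ 12 = 10.792 dB: L₁ = 91.9 − 10.792.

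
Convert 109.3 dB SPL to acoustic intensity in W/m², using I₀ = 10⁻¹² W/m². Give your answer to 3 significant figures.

I/I₀ = 10^(109.3/10) = 8.511e+10, so I = 8.511e+10 × 10⁻¹² W/m².

0.0851 W/m²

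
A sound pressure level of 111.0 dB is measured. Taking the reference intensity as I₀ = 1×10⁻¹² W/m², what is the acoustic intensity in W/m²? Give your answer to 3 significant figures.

I/I₀ = 10^(111.0/10) = 1.259e+11, so I = 1.259e+11 × 10⁻¹² W/m².

0.126 W/m²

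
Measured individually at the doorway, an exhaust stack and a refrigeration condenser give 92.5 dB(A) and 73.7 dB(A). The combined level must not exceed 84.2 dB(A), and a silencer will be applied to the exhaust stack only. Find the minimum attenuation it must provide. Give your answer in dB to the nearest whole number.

The untreated sources together contribute 10^(73.7/10) = 2.344e+07, i.e. 73.70 dB(A).
To meet 84.2 dB(A) overall, the treated exhaust stack may contribute at most 10^(84.2/10) − 2.344e+07 = 2.396e+08, i.e. 83.79 dB(A).
So the exhaust stack must be reduced from 92.5 to 83.79 dB(A): IL = 8.71 dB.

9 dB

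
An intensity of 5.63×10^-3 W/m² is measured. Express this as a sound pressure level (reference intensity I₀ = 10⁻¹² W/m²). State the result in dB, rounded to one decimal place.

I/I₀ = 5.63×10^-3/10⁻¹² = 5.63×10^9, and L = 10·log₁₀(I/I₀).
L = 10·(0.7505 + 9) = 97.51 dB.

97.5 dB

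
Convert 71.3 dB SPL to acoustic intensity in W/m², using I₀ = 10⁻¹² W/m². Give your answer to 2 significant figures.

L = 10·log₁₀(I/I₀) ⇒ I = I₀·10^(L/10) = 10⁻¹² × 10^7.13.

1.3e-05 W/m²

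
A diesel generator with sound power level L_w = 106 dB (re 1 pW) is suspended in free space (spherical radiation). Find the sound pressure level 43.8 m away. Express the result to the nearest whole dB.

62 dB

L_p = L_w − 10·log₁₀(4π·r²) with r = 43.8 m.
4π·r² = 2.411e+04 m², 10·log₁₀ of that is 43.822 dB.
L_p = 106 − 43.822 = 62.18 dB.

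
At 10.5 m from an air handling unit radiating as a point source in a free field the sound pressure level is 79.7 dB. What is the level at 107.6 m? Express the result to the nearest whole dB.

Spherical spreading from a point source gives a 20·log₁₀(r₂/r₁) drop.
L₂ = 79.7 − 20·log₁₀(107.6/10.5) = 79.7 − 20.212 = 59.49 dB.

59 dB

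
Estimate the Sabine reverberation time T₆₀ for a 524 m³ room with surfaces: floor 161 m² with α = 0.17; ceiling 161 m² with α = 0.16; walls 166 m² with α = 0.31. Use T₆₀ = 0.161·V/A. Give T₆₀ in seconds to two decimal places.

Summing Sᵢαᵢ: 161·0.17 + 161·0.16 + 166·0.31 = 104.59 m².
T₆₀ = 0.161·V/A = 0.161·524/104.59 = 0.807 s.

0.81 s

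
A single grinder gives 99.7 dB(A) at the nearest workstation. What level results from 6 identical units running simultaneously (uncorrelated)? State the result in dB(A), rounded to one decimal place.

107.5 dB(A)

With 6 equal, uncorrelated contributions the intensity is 6× that of one unit, giving a rise of 10·log₁₀ 6.
L_total = 99.7 + 10·log₁₀(6) = 99.7 + 7.782 = 107.48 dB(A).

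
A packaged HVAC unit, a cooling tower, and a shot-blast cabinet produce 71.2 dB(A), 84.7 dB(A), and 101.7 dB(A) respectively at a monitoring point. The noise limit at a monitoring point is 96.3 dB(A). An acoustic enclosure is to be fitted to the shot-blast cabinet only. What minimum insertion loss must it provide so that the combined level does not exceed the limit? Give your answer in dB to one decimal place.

The untreated sources together contribute 10^(71.2/10) + 10^(84.7/10) = 3.083e+08, i.e. 84.89 dB(A).
To meet 96.3 dB(A) overall, the treated shot-blast cabinet may contribute at most 10^(96.3/10) − 3.083e+08 = 3.957e+09, i.e. 95.97 dB(A).
Required insertion loss = 101.7 − 95.97 = 5.73 dB.

5.7 dB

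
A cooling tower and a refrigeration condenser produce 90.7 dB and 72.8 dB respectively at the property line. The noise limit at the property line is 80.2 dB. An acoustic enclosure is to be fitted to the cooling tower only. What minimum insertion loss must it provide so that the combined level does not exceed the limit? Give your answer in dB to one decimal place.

11.4 dB

The untreated sources together contribute 10^(72.8/10) = 1.905e+07, i.e. 72.80 dB.
To meet 80.2 dB overall, the treated cooling tower may contribute at most 10^(80.2/10) − 1.905e+07 = 8.566e+07, i.e. 79.33 dB.
So the cooling tower must be reduced from 90.7 to 79.33 dB: IL = 11.37 dB.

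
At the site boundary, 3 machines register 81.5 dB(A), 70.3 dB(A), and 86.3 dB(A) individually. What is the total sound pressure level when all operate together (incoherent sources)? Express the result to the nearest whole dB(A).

For uncorrelated sources the intensities add, so convert each level to linear form, sum, and take 10·log₁₀ of the total.
Σ 10^(L/10) = 10^(81.5/10) + 10^(70.3/10) + 10^(86.3/10) = 5.785e+08.
L_total = 10·log₁₀(5.785e+08) = 87.62 dB(A).

88 dB(A)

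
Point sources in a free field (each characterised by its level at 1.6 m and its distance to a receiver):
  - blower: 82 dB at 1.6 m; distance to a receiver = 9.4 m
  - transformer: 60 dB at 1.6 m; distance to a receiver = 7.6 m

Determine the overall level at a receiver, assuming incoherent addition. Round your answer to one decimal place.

Propagate each source to the receiver with L = L_ref − 20·log₁₀(r/r_ref), then add intensities.
blower: 82 − 20·log₁₀(9.4/1.6) = 82 − 15.38 = 66.62 dB.
transformer: 60 − 20·log₁₀(7.6/1.6) = 60 − 13.53 = 46.47 dB.
Σ 10^(L/10) = 4.636e+06 → L_total = 10·log₁₀(4.636e+06) = 66.66 dB.

66.7 dB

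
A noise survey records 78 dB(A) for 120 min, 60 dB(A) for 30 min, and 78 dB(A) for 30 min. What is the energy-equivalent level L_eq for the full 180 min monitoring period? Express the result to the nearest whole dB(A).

L_eq = 10·log₁₀[(1/T)·Σ tᵢ·10^(Lᵢ/10)] with T = 180 min.
Σ tᵢ·10^(Lᵢ/10) = 120·10^(78/10) + 30·10^(60/10) + 30·10^(78/10) = 9.494e+09.
L_eq = 10·log₁₀(9.494e+09/180) = 77.22 dB(A).

77 dB(A)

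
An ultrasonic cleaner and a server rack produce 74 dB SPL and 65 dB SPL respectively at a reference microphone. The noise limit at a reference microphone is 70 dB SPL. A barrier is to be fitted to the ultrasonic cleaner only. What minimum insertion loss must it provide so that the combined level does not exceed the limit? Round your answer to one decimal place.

5.7 dB

Everything except the ultrasonic cleaner sums to 10^(65/10) = 3.162e+06 in linear terms, 65.00 dB SPL.
To meet 70 dB SPL overall, the treated ultrasonic cleaner may contribute at most 10^(70/10) − 3.162e+06 = 6.838e+06, i.e. 68.35 dB SPL.
So the ultrasonic cleaner must be reduced from 74 to 68.35 dB SPL: IL = 5.65 dB.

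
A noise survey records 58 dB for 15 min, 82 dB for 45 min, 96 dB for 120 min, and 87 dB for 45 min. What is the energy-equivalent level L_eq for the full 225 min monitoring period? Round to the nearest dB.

The energy average is taken in the linear domain: L_eq = 10·log₁₀[(Σ tᵢ·10^(Lᵢ/10))/T], T = 225 min.
Σ tᵢ·10^(Lᵢ/10) = 15·10^(58/10) + 45·10^(82/10) + 120·10^(96/10) + 45·10^(87/10) = 5.074e+11.
L_eq = 10·log₁₀(5.074e+11/225) = 93.53 dB.

94 dB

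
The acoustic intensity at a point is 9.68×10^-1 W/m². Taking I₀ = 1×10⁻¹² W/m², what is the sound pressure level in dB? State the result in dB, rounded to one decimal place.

I/I₀ = 9.68×10^-1/10⁻¹² = 9.68×10^11, and L = 10·log₁₀(I/I₀).
L = 10·(0.9859 + 11) = 119.86 dB.

119.9 dB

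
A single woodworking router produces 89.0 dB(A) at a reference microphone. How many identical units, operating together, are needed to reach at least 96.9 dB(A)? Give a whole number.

7

Need L₁ + 10·log₁₀ N ≥ 96.9, i.e. log₁₀ N ≥ 0.79.
N ≥ 10^(7.9/10) = 6.166, so N = 7.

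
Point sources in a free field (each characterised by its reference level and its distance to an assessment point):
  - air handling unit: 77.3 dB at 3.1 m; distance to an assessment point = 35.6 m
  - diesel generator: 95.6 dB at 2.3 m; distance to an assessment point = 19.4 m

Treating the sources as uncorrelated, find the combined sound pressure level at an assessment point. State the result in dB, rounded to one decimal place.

77.1 dB

Apply inverse-square spreading to bring every level to the receiver, then sum 10^(L/10).
air handling unit: 77.3 − 20·log₁₀(35.6/3.1) = 77.3 − 21.20 = 56.10 dB.
diesel generator: 95.6 − 20·log₁₀(19.4/2.3) = 95.6 − 18.52 = 77.08 dB.
Σ 10^(L/10) = 5.144e+07 → L_total = 10·log₁₀(5.144e+07) = 77.11 dB.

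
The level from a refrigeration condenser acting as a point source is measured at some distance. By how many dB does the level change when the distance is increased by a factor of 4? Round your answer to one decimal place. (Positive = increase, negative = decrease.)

With spherical spreading the level changes by −20·log₁₀(r₂/r₁).
ΔL = −20·log₁₀(4) = -12.04 dB.

-12.0 dB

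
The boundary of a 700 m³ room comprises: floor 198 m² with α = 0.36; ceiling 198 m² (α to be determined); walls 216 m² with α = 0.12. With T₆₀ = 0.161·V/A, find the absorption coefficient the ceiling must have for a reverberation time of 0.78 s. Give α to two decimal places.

A = 0.161·V/T₆₀ = 0.161·700/0.78 = 144.49 m² sabins.
Absorption from the other surfaces = 198·0.36 + 216·0.12 = 97.20 m², so the ceiling must supply 47.29 m² over 198 m².
α = 47.29/198 = 0.239.

0.24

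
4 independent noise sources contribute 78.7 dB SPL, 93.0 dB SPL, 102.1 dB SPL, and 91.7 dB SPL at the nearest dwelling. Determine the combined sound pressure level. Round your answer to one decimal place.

103.0 dB SPL

For uncorrelated sources the intensities add, so convert each level to linear form, sum, and take 10·log₁₀ of the total.
Σ 10^(L/10) = 10^(78.7/10) + 10^(93.0/10) + 10^(102.1/10) + 10^(91.7/10) = 1.977e+10.
L_total = 10·log₁₀(1.977e+10) = 102.96 dB SPL.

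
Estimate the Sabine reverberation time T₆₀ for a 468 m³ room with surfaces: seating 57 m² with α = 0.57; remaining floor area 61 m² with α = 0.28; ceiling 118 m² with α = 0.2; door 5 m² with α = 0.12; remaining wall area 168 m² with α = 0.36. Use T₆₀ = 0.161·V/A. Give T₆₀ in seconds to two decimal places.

Summing Sᵢαᵢ: 57·0.57 + 61·0.28 + 118·0.2 + 5·0.12 + 168·0.36 = 134.25 m².
T₆₀ = 0.161 × 468 / 134.25 = 0.561 s.

0.56 s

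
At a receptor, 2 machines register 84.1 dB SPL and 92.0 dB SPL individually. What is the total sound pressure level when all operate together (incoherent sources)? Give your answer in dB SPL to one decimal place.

92.7 dB SPL

Incoherent sources combine by intensity addition: L_total = 10·log₁₀(Σ 10^(L_i/10)).
Σ 10^(L/10) = 10^(84.1/10) + 10^(92.0/10) = 1.842e+09.
L_total = 10·log₁₀(1.842e+09) = 92.65 dB SPL.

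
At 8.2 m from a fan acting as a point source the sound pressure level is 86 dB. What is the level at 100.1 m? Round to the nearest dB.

For a point source, L₂ = L₁ − 20·log₁₀(r₂/r₁).
L₂ = 86 − 20·log₁₀(100.1/8.2) = 86 − 21.732 = 64.27 dB.

64 dB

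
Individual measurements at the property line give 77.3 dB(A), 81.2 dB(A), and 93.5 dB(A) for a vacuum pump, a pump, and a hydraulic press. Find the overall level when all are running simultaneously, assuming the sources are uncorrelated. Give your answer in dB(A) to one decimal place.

Incoherent sources combine by intensity addition: L_total = 10·log₁₀(Σ 10^(L_i/10)).
Σ 10^(L/10) = 10^(77.3/10) + 10^(81.2/10) + 10^(93.5/10) = 2.424e+09.
L_total = 10·log₁₀(2.424e+09) = 93.85 dB(A).

93.8 dB(A)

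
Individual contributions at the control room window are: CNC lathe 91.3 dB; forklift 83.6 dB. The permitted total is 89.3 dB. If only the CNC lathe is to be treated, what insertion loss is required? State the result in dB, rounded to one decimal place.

3.4 dB

The untreated sources together contribute 10^(83.6/10) = 2.291e+08, i.e. 83.60 dB.
To meet 89.3 dB overall, the treated CNC lathe may contribute at most 10^(89.3/10) − 2.291e+08 = 6.221e+08, i.e. 87.94 dB.
Required insertion loss = 91.3 − 87.94 = 3.36 dB.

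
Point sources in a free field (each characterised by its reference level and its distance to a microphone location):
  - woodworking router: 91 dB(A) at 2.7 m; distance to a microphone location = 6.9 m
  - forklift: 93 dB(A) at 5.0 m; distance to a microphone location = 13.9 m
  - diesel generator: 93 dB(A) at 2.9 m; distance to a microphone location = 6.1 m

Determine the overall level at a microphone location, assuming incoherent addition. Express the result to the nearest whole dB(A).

90 dB(A)

Apply inverse-square spreading to bring every level to the receiver, then sum 10^(L/10).
woodworking router: 91 − 20·log₁₀(6.9/2.7) = 91 − 8.15 = 82.85 dB(A).
forklift: 93 − 20·log₁₀(13.9/5.0) = 93 − 8.88 = 84.12 dB(A).
diesel generator: 93 − 20·log₁₀(6.1/2.9) = 93 − 6.46 = 86.54 dB(A).
Σ 10^(L/10) = 9.019e+08 → L_total = 10·log₁₀(9.019e+08) = 89.55 dB(A).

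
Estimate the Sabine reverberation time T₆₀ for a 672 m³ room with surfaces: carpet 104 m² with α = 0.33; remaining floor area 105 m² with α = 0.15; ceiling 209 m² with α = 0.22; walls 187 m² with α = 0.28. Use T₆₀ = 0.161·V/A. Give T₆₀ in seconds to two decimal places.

0.73 s

Total absorption A = 104·0.33 + 105·0.15 + 209·0.22 + 187·0.28 = 148.41 m² sabins.
T₆₀ = 0.161 × 672 / 148.41 = 0.729 s.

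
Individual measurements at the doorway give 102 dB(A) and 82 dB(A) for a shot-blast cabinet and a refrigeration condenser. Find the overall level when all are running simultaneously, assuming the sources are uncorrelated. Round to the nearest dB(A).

102 dB(A)

Incoherent sources combine by intensity addition: L_total = 10·log₁₀(Σ 10^(L_i/10)).
Σ 10^(L/10) = 10^(102/10) + 10^(82/10) = 1.601e+10.
L_total = 10·log₁₀(1.601e+10) = 102.04 dB(A).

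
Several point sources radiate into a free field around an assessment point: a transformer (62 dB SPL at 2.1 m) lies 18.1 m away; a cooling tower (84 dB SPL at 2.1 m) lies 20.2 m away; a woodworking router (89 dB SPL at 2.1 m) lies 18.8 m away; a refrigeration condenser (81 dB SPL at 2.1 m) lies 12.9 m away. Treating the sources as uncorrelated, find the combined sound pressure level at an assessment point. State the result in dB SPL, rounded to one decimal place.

First find each source's level at the receiver (point-source: −20·log₁₀(r/r_ref)), then combine on an intensity basis.
transformer: 62 − 20·log₁₀(18.1/2.1) = 62 − 18.71 = 43.29 dB SPL.
cooling tower: 84 − 20·log₁₀(20.2/2.1) = 84 − 19.66 = 64.34 dB SPL.
woodworking router: 89 − 20·log₁₀(18.8/2.1) = 89 − 19.04 = 69.96 dB SPL.
refrigeration condenser: 81 − 20·log₁₀(12.9/2.1) = 81 − 15.77 = 65.23 dB SPL.
Σ 10^(L/10) = 1.598e+07 → L_total = 10·log₁₀(1.598e+07) = 72.04 dB SPL.

72.0 dB SPL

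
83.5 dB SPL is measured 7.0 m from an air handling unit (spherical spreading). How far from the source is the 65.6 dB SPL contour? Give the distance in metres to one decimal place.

55.0 m

For a point source L₁ − L₂ = 20·log₁₀(r₂/r₁), so r₂ = r₁·10^((L₁−L₂)/20).
r₂ = 7.0·10^((83.5−65.6)/20) = 7.0·10^(17.9/20) = 54.97 m.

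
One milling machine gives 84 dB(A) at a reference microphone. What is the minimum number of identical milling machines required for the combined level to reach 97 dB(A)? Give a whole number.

The shortfall is 97 − 84 = 13.0 dB, and N units add 10·log₁₀ N, so need 10·log₁₀ N ≥ 13.0.
N ≥ 10^(13.0/10) = 19.953, so N = 20.

20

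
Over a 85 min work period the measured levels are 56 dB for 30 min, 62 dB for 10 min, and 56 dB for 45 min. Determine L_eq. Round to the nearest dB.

L_eq = 10·log₁₀[(1/T)·Σ tᵢ·10^(Lᵢ/10)] with T = 85 min.
Σ tᵢ·10^(Lᵢ/10) = 30·10^(56/10) + 10·10^(62/10) + 45·10^(56/10) = 4.571e+07.
L_eq = 10·log₁₀(4.571e+07/85) = 57.31 dB.

57 dB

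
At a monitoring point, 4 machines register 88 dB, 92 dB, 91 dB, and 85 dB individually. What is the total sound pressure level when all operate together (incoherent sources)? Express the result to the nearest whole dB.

96 dB

Incoherent sources combine by intensity addition: L_total = 10·log₁₀(Σ 10^(L_i/10)).
Σ 10^(L/10) = 10^(88/10) + 10^(92/10) + 10^(91/10) + 10^(85/10) = 3.791e+09.
L_total = 10·log₁₀(3.791e+09) = 95.79 dB.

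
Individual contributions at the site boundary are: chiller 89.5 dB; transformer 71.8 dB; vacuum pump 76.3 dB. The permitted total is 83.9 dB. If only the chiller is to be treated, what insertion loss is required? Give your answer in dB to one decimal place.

Everything except the chiller sums to 10^(71.8/10) + 10^(76.3/10) = 5.779e+07 in linear terms, 77.62 dB.
To meet 83.9 dB overall, the treated chiller may contribute at most 10^(83.9/10) − 5.779e+07 = 1.877e+08, i.e. 82.73 dB.
So the chiller must be reduced from 89.5 to 82.73 dB: IL = 6.77 dB.

6.8 dB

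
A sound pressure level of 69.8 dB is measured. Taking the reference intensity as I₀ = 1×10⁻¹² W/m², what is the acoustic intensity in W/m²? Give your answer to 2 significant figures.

I = I₀·10^(L/10) = 10⁻¹² × 10^(69.8/10) = 10^(-5.020).

9.5e-06 W/m²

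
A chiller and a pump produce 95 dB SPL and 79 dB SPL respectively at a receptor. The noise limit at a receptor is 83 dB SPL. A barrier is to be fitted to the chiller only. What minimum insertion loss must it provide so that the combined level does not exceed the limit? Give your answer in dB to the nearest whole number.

14 dB

Everything except the chiller sums to 10^(79/10) = 7.943e+07 in linear terms, 79.00 dB SPL.
To meet 83 dB SPL overall, the treated chiller may contribute at most 10^(83/10) − 7.943e+07 = 1.201e+08, i.e. 80.80 dB SPL.
So the chiller must be reduced from 95 to 80.80 dB SPL: IL = 14.20 dB.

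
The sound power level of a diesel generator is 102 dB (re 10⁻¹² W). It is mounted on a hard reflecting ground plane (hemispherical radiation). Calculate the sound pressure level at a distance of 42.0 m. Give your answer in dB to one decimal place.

The power spreads over a hemisphere of area 2π·r², so L_p = L_w − 10·log₁₀(2π·r²).
2π·r² = 1.108e+04 m², 10·log₁₀ of that is 40.447 dB.
L_p = 102 − 40.447 = 61.55 dB.

61.6 dB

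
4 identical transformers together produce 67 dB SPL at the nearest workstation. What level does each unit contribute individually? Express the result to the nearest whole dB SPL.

Dividing the total intensity by 4 lowers the level by 10·log₁₀ 4 = 6.021 dB: L₁ = 67 − 6.021.

61 dB SPL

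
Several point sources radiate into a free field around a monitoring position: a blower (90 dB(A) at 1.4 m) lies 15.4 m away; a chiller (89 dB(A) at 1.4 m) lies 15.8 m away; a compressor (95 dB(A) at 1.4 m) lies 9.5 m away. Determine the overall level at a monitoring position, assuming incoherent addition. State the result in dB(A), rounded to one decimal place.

Propagate each source to the receiver with L = L_ref − 20·log₁₀(r/r_ref), then add intensities.
blower: 90 − 20·log₁₀(15.4/1.4) = 90 − 20.83 = 69.17 dB(A).
chiller: 89 − 20·log₁₀(15.8/1.4) = 89 − 21.05 = 67.95 dB(A).
compressor: 95 − 20·log₁₀(9.5/1.4) = 95 − 16.63 = 78.37 dB(A).
Σ 10^(L/10) = 8.318e+07 → L_total = 10·log₁₀(8.318e+07) = 79.20 dB(A).

79.2 dB(A)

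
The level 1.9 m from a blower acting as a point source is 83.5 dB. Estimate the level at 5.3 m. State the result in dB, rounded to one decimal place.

74.6 dB

Point-source attenuation: ΔL = 20·log₁₀(r₂/r₁) = 20·log₁₀(5.3/1.9) = 8.910 dB.
L₂ = 83.5 − 20·log₁₀(5.3/1.9) = 83.5 − 8.910 = 74.59 dB.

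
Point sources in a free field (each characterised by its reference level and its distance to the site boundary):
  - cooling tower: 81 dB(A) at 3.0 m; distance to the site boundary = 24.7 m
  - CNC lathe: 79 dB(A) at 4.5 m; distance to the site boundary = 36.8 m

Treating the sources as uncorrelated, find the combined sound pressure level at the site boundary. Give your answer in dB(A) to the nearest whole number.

65 dB(A)

Propagate each source to the receiver with L = L_ref − 20·log₁₀(r/r_ref), then add intensities.
cooling tower: 81 − 20·log₁₀(24.7/3.0) = 81 − 18.31 = 62.69 dB(A).
CNC lathe: 79 − 20·log₁₀(36.8/4.5) = 79 − 18.25 = 60.75 dB(A).
Σ 10^(L/10) = 3.045e+06 → L_total = 10·log₁₀(3.045e+06) = 64.84 dB(A).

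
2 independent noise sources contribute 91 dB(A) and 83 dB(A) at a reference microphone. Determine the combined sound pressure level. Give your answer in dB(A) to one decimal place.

Incoherent sources combine by intensity addition: L_total = 10·log₁₀(Σ 10^(L_i/10)).
Σ 10^(L/10) = 10^(91/10) + 10^(83/10) = 1.458e+09.
L_total = 10·log₁₀(1.458e+09) = 91.64 dB(A).

91.6 dB(A)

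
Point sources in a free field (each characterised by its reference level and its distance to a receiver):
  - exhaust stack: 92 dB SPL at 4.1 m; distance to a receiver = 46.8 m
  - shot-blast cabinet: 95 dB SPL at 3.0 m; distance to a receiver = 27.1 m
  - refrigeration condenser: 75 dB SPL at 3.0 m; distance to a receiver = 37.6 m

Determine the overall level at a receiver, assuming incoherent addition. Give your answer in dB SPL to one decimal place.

Propagate each source to the receiver with L = L_ref − 20·log₁₀(r/r_ref), then add intensities.
exhaust stack: 92 − 20·log₁₀(46.8/4.1) = 92 − 21.15 = 70.85 dB SPL.
shot-blast cabinet: 95 − 20·log₁₀(27.1/3.0) = 95 − 19.12 = 75.88 dB SPL.
refrigeration condenser: 75 − 20·log₁₀(37.6/3.0) = 75 − 21.96 = 53.04 dB SPL.
Σ 10^(L/10) = 5.112e+07 → L_total = 10·log₁₀(5.112e+07) = 77.09 dB SPL.

77.1 dB SPL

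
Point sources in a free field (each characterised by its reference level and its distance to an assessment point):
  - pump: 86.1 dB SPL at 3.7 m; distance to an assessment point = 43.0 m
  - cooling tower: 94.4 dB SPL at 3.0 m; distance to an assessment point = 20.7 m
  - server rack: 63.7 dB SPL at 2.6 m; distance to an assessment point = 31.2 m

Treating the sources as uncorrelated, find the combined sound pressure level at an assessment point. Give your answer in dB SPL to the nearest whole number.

First find each source's level at the receiver (point-source: −20·log₁₀(r/r_ref)), then combine on an intensity basis.
pump: 86.1 − 20·log₁₀(43.0/3.7) = 86.1 − 21.31 = 64.79 dB SPL.
cooling tower: 94.4 − 20·log₁₀(20.7/3.0) = 94.4 − 16.78 = 77.62 dB SPL.
server rack: 63.7 − 20·log₁₀(31.2/2.6) = 63.7 − 21.58 = 42.12 dB SPL.
Σ 10^(L/10) = 6.088e+07 → L_total = 10·log₁₀(6.088e+07) = 77.84 dB SPL.

78 dB SPL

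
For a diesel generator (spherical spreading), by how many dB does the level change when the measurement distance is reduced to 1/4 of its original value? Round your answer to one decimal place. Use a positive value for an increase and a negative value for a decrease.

Point-source spreading: ΔL = −20·log₁₀(r₂/r₁).
ΔL = −20·log₁₀(0.25) = +12.04 dB.

+12.0 dB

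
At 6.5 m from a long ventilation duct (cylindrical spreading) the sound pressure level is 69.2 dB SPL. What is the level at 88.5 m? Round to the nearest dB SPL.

Cylindrical spreading from a line source gives a 10·log₁₀(r₂/r₁) drop.
L₂ = 69.2 − 10·log₁₀(88.5/6.5) = 69.2 − 11.340 = 57.86 dB SPL.

58 dB SPL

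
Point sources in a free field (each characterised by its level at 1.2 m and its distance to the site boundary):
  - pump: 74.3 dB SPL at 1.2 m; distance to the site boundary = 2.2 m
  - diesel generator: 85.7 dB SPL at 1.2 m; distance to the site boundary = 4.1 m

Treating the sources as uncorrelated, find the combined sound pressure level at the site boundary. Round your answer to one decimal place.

First find each source's level at the receiver (point-source: −20·log₁₀(r/r_ref)), then combine on an intensity basis.
pump: 74.3 − 20·log₁₀(2.2/1.2) = 74.3 − 5.26 = 69.04 dB SPL.
diesel generator: 85.7 − 20·log₁₀(4.1/1.2) = 85.7 − 10.67 = 75.03 dB SPL.
Σ 10^(L/10) = 3.983e+07 → L_total = 10·log₁₀(3.983e+07) = 76.00 dB SPL.

76.0 dB SPL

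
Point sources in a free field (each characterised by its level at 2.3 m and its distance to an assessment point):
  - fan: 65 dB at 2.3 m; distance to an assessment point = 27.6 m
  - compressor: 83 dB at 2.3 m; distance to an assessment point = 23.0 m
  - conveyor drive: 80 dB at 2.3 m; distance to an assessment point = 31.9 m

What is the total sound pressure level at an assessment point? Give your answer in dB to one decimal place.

First find each source's level at the receiver (point-source: −20·log₁₀(r/r_ref)), then combine on an intensity basis.
fan: 65 − 20·log₁₀(27.6/2.3) = 65 − 21.58 = 43.42 dB.
compressor: 83 − 20·log₁₀(23.0/2.3) = 83 − 20.00 = 63.00 dB.
conveyor drive: 80 − 20·log₁₀(31.9/2.3) = 80 − 22.84 = 57.16 dB.
Σ 10^(L/10) = 2.537e+06 → L_total = 10·log₁₀(2.537e+06) = 64.04 dB.

64.0 dB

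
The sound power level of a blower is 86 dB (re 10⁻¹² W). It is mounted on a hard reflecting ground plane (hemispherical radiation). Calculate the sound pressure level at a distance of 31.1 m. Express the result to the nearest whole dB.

48 dB

L_p = L_w − 10·log₁₀(2π·r²) with r = 31.1 m.
2π·r² = 6077 m², 10·log₁₀ of that is 37.837 dB.
L_p = 86 − 37.837 = 48.16 dB.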